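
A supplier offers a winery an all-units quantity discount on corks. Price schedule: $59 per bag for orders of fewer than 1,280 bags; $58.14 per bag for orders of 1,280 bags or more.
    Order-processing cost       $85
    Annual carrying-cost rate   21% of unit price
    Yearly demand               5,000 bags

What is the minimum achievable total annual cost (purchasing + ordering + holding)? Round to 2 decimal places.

$298,245.23

H₁ = 21%×$59 = $12.3900;  H₂ = 21%×$58.14 = $12.2094
EOQ₁ = √(2×5,000×85/12.3900) = 261.92  (< 1,280, feasible at tier 1)
EOQ₂ = √(2×5,000×85/12.2094) = 263.85  (< 1,280 → use Q = 1,280 at tier-2 price)
TC(tier 1 (EOQ₁), Q≈261.9) = $298,245.23
TC(tier 2, Q≈1,280.0) = $298,846.05
Minimum at tier 1 (EOQ₁): $298,245.23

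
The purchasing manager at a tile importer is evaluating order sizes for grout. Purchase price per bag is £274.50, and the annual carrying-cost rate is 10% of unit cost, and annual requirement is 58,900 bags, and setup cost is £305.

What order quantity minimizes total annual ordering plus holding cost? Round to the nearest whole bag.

1,144 bags

Holding cost per bag per year: H = 10% × £274.5 = £27.4500
2DS/H = 2·58,900·305/27.45 = 1,308,888.89
EOQ = √1,308,888.89 ≈ 1,144.07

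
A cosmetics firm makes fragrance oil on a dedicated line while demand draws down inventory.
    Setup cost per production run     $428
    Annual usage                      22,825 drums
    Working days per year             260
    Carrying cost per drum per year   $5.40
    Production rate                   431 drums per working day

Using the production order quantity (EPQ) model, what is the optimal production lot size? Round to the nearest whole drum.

2,132 drums

d = 22,825/260 = 87.7885 drums/day;  effective holding cost H(1 − d/p) = 5.4·(1 − 87.7885/431) = 4.30010
Q* = √(2DS / H_eff) = √(2·22,825·428 / 4.30010) ≈ 2,131.59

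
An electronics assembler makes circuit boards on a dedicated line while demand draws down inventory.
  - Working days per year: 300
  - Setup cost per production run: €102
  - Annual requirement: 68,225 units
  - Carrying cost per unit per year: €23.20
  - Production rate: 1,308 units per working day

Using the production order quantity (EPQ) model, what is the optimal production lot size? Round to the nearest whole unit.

852 units

d = 68,225/300 = 227.4167 units/day;  effective holding cost H(1 − d/p) = 23.2·(1 − 227.4167/1308) = 19.16631
Q* = √(2DS / H_eff) = √(2·68,225·102 / 19.16631) ≈ 852.15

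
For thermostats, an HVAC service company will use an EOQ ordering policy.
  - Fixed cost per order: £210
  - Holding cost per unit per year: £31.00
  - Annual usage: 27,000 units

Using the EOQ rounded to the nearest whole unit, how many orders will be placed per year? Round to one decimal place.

2DS/H = 2·27,000·210/31 = 365,806.45
EOQ = √365,806.45 ≈ 604.82 → Q = 605
Orders per year = D/Q = 27,000 / 605 = 44.628

44.6 orders per year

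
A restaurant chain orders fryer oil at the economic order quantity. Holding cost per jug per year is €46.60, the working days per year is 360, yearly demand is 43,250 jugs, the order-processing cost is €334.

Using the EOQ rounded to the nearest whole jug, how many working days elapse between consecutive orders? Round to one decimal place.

6.6 days

Optimal lot size Q* = (2 × 43,250 × €334 / €46.6)^½ ≈ 787.39 → Q = 787 jugs
T = Q/D × 360 days = 787/43,250 × 360 = 6.551 days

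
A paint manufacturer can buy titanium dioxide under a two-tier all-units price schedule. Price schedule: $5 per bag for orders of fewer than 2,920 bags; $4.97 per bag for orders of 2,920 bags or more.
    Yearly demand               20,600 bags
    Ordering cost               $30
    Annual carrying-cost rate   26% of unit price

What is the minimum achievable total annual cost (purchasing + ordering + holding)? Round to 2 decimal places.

$104,267.60

H₁ = 26%×$5 = $1.3000;  H₂ = 26%×$4.97 = $1.2922
EOQ₁ = √(2×20,600×30/1.3000) = 975.07  (< 2,920, feasible at tier 1)
EOQ₂ = √(2×20,600×30/1.2922) = 978.01  (< 2,920 → use Q = 2,920 at tier-2 price)
TC(tier 1 (EOQ₁), Q≈975.1) = $104,267.60
TC(tier 2, Q≈2,920.0) = $104,480.26
Minimum at tier 1 (EOQ₁): $104,267.60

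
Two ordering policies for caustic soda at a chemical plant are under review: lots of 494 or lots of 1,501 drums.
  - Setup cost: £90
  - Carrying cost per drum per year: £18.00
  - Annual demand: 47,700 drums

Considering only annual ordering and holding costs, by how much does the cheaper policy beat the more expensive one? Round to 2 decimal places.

For each Q, cost = (D/Q)·S + (Q/2)·H.
TC(494) = (47,700/494)×90 + (494/2)×18 = £13,136.28
TC(1,501) = (47,700/1,501)×90 + (1,501/2)×18 = £16,369.09
|ΔTC| = |£13,136.28 − £16,369.09| = £3,232.81

£3,232.81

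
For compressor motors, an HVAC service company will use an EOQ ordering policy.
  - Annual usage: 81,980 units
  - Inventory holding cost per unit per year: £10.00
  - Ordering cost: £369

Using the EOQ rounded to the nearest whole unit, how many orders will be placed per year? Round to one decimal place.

EOQ = √(2DS/H) = √(2 × 81,980 × 369 / 10)
    = √(6,050,124.00) ≈ 2,459.70 → Q = 2,460
N = D/Q = 81,980/2,460 ≈ 33.325 orders/yr

33.3 orders per year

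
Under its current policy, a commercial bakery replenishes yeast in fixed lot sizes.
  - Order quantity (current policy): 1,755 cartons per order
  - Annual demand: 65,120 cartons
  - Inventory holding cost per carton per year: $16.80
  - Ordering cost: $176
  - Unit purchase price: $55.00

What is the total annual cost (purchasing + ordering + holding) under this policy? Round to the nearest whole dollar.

Orders/yr = 65,120/1,755 = 37.105; ordering cost = 37.105 × $176 = $6,530.55
Average inventory = 1,755/2 = 877.5; holding cost = 877.5 × $16.8 = $14,742.00
Purchase cost = D·C = 65,120 × 55 = $3,581,600.00
Total = $6,530.55 + $14,742.00 + $3,581,600.00 = $3,602,872.55

$3,602,873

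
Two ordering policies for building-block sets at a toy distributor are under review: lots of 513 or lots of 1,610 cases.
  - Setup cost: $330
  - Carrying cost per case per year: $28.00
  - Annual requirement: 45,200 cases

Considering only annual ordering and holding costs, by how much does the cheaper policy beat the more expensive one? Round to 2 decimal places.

Annual cost at Q: ordering D·S/Q plus holding Q·H/2.
TC(513) = (45,200/513)×330 + (513/2)×28 = $36,258.02
TC(1,610) = (45,200/1,610)×330 + (1,610/2)×28 = $31,804.60
|ΔTC| = |$36,258.02 − $31,804.60| = $4,453.43

$4,453.43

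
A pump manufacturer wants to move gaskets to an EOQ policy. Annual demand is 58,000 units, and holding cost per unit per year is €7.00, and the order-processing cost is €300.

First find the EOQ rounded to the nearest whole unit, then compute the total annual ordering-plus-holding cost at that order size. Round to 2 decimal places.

Q* = √(2·D·S / H) = √(2·58,000·300 / 7) = √4,971,428.6 ≈ 2,229.67 → Q = 2,230 units
Annual ordering cost = (D/Q)·S = (58,000/2,230) × 300 = €7,802.69
Annual holding cost  = (Q/2)·H = (2,230/2) × 7 = €7,805.00
Total = €7,802.69 + €7,805.00 = €15,607.69

€15,607.69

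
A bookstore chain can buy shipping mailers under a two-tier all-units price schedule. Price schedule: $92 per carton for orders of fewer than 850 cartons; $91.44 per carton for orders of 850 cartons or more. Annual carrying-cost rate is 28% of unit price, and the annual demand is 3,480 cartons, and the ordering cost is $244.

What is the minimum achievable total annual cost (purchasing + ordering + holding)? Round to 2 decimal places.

H₁ = 28%×$92 = $25.7600;  H₂ = 28%×$91.44 = $25.6032
EOQ₁ = √(2×3,480×244/25.7600) = 256.76  (< 850, feasible at tier 1)
EOQ₂ = √(2×3,480×244/25.6032) = 257.54  (< 850 → use Q = 850 at tier-2 price)
TC(tier 1 (EOQ₁), Q≈256.8) = $326,774.13
TC(tier 2, Q≈850.0) = $330,091.52
Minimum at tier 1 (EOQ₁): $326,774.13

$326,774.13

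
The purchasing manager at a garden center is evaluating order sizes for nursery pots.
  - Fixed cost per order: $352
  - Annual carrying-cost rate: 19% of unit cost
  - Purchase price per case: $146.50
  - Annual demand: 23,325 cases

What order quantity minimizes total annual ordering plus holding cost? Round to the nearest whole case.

Carrying cost H = $146.5 × 19% = $27.8350/case/yr
Optimal lot size Q* = (2 × 23,325 × $352 / $27.835)^½ ≈ 768.07

768 cases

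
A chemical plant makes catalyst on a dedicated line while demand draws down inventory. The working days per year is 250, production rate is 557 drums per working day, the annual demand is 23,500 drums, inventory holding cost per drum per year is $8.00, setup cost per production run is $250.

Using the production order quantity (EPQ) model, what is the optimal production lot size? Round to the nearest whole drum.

Daily demand d = 23,500/250 = 94.000; p = 557; 1 − d/p = 0.83124
EPQ = √(2DS / (H(1 − d/p)))
    = √(2 × 23,500 × 250 / (8 × 0.83124)) ≈ 1,329.26

1,329 drums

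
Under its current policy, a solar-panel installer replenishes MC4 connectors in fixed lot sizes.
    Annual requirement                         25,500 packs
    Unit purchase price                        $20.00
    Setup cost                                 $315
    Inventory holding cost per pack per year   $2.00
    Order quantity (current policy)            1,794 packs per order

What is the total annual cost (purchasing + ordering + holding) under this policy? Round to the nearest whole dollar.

$516,271

Annual ordering cost = (D/Q)·S = (25,500/1,794) × 315 = $4,477.42
Annual holding cost  = (Q/2)·H = (1,794/2) × 2 = $1,794.00
Purchase cost = D·C = 25,500 × 20 = $510,000.00
Total = $4,477.42 + $1,794.00 + $510,000.00 = $516,271.42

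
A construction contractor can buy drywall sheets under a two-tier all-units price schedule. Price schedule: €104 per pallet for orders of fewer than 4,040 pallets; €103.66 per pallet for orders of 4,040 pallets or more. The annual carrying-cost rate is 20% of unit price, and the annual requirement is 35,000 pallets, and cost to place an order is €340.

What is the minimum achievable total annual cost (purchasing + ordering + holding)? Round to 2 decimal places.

€3,662,249.49

H₁ = 20%×€104 = €20.8000;  H₂ = 20%×€103.66 = €20.7320
EOQ₁ = √(2×35,000×340/20.8000) = 1,069.69  (< 4,040, feasible at tier 1)
EOQ₂ = √(2×35,000×340/20.7320) = 1,071.44  (< 4,040 → use Q = 4,040 at tier-2 price)
TC(tier 1 (EOQ₁), Q≈1,069.7) = €3,662,249.49
TC(tier 2, Q≈4,040.0) = €3,672,924.18
Minimum at tier 1 (EOQ₁): €3,662,249.49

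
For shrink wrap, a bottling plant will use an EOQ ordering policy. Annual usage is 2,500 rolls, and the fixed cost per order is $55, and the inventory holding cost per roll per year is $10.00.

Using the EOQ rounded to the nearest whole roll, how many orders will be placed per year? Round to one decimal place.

15.1 orders per year

Q* = √(2·D·S / H) = √(2·2,500·55 / 10) = √27,500.0 ≈ 165.83 → Q = 166
N = D/Q = 2,500/166 ≈ 15.060 orders/yr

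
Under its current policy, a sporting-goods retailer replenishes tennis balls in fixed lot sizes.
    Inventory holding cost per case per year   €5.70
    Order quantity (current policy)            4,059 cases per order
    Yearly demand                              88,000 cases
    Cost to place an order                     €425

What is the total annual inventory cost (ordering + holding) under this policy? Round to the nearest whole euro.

Ordering: D/Q × S = 88,000/4,059 × €425 = €9,214.09
Holding:  Q/2 × H = 4,059/2 × €5.7 = €11,568.15
Total = €9,214.09 + €11,568.15 = €20,782.24

€20,782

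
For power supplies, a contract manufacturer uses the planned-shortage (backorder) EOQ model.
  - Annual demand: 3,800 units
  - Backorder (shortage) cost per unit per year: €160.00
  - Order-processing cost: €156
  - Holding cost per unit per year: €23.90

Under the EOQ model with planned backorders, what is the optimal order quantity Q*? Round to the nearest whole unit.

239 units

Basic EOQ = √(2·3,800·156/23.9) = 222.726
Backorder adjustment √((H+b)/b) = √((23.9+160)/160) = 1.0721
Q* = 222.726 × 1.0721 ≈ 238.78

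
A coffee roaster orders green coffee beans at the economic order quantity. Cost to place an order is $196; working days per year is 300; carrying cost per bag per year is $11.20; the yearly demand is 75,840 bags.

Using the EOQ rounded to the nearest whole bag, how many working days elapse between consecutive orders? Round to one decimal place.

6.4 days

EOQ = √(2DS/H) = √(2 × 75,840 × 196 / 11.2)
    = √(2,654,400.00) ≈ 1,629.23 → Q = 1,629 bags
Cycle time = (working days × Q)/D = (300 × 1,629) / 75,840 = 6.444 days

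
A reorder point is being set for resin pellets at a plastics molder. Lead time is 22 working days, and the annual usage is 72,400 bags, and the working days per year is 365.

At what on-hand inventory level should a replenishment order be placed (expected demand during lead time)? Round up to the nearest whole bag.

4,364 bags

Daily demand d = 72,400 / 365 = 198.356 bags/day
Demand during lead time = 198.356 × 22 = 4,363.84
Reorder point = 4,363.84 → round up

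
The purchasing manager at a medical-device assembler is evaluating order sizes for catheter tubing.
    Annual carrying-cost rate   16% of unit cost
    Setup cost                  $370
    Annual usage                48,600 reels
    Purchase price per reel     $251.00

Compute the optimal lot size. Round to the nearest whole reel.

946 reels

Holding cost per reel per year: H = 16% × $251 = $40.1600
2DS/H = 2·48,600·370/40.16 = 895,517.93
EOQ = √895,517.93 ≈ 946.32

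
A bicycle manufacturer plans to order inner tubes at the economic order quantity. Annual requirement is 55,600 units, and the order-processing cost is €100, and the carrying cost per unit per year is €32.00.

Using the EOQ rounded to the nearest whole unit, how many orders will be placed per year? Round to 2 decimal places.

94.40 orders per year

Optimal lot size Q* = (2 × 55,600 × €100 / €32)^½ ≈ 589.49 → Q = 589
N = D/Q = 55,600/589 ≈ 94.397 orders/yr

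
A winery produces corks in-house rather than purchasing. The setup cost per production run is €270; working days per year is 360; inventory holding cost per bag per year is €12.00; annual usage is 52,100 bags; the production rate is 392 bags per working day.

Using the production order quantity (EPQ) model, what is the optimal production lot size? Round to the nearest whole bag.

Daily demand d = 52,100/360 = 144.722; p = 392; 1 − d/p = 0.63081
EPQ = √(2DS / (H(1 − d/p)))
    = √(2 × 52,100 × 270 / (12 × 0.63081)) ≈ 1,927.86

1,928 bags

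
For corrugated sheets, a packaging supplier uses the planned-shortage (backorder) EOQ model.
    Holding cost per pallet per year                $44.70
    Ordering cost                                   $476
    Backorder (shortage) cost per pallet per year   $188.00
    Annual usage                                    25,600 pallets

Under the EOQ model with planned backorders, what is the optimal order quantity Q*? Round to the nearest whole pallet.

821 pallets

Q* = √(2DS/H) · √((H + b)/b)
   = √(2 × 25,600 × 476 / 44.7) · √((44.7 + 188) / 188)
   = 738.388 × 1.1125 ≈ 821.49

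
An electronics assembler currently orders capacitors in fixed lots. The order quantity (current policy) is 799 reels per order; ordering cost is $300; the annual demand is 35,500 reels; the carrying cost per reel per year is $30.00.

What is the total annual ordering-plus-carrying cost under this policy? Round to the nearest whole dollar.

$25,314

Ordering: D/Q × S = 35,500/799 × $300 = $13,329.16
Holding:  Q/2 × H = 799/2 × $30 = $11,985.00
Total = $13,329.16 + $11,985.00 = $25,314.16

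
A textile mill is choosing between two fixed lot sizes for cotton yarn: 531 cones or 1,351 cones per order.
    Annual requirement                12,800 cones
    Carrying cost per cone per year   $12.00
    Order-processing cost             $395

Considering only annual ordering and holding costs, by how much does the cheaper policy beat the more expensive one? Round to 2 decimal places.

$859.24

Annual cost at Q: ordering D·S/Q plus holding Q·H/2.
TC(531) = (12,800/531)×395 + (531/2)×12 = $12,707.66
TC(1,351) = (12,800/1,351)×395 + (1,351/2)×12 = $11,848.41
|ΔTC| = |$12,707.66 − $11,848.41| = $859.24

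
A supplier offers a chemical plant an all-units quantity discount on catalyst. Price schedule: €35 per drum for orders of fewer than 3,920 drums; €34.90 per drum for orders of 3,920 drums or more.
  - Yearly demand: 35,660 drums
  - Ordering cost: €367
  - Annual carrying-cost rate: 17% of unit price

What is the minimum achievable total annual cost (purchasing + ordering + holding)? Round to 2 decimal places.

H₁ = 17%×€35 = €5.9500;  H₂ = 17%×€34.90 = €5.9330
EOQ₁ = √(2×35,660×367/5.9500) = 2,097.39  (< 3,920, feasible at tier 1)
EOQ₂ = √(2×35,660×367/5.9330) = 2,100.40  (< 3,920 → use Q = 3,920 at tier-2 price)
TC(tier 1 (EOQ₁), Q≈2,097.4) = €1,260,579.50
TC(tier 2, Q≈3,920.0) = €1,259,501.26
Minimum at tier 2: €1,259,501.26

€1,259,501.26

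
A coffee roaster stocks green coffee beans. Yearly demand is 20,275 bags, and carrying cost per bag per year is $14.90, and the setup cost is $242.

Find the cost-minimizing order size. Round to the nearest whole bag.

2DS/H = 2·20,275·242/14.9 = 658,597.32
EOQ = √658,597.32 ≈ 811.54

812 bags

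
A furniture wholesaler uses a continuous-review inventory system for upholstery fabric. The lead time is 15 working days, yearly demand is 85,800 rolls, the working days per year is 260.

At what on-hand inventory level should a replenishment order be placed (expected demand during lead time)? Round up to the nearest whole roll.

Daily demand d = 85,800 / 260 = 330.000 rolls/day
Demand during lead time = 330.000 × 15 = 4,950.00
Reorder point = 4,950.00 → round up

4,950 rolls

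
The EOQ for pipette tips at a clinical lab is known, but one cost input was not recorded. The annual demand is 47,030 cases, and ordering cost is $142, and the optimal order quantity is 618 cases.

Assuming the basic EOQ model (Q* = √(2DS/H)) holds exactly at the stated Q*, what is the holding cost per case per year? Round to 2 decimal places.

From Q* = √(2DS/H) ⇒ Q*² = 2DS/H.
H = 2DS / Q² = 2 × 47,030 × 142 / 618² = 34.9717

$34.97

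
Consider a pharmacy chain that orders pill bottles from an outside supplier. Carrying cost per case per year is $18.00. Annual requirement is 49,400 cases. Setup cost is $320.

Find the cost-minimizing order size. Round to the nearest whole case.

EOQ = √(2DS/H) = √(2 × 49,400 × 320 / 18)
    = √(1,756,444.44) ≈ 1,325.31

1,325 cases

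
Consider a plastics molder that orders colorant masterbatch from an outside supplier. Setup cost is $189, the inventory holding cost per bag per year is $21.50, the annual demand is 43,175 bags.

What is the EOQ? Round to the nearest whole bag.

Optimal lot size Q* = (2 × 43,175 × $189 / $21.5)^½ ≈ 871.25

871 bags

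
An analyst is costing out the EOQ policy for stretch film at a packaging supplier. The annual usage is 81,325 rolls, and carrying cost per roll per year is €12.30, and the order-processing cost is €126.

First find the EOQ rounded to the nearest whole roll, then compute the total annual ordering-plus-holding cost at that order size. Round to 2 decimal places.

€15,876.87

EOQ = √(2DS/H) = √(2 × 81,325 × 126 / 12.3)
    = √(1,666,170.73) ≈ 1,290.80 → Q = 1,291 rolls
Ordering: D/Q × S = 81,325/1,291 × €126 = €7,937.22
Holding:  Q/2 × H = 1,291/2 × €12.3 = €7,939.65
Total = €7,937.22 + €7,939.65 = €15,876.87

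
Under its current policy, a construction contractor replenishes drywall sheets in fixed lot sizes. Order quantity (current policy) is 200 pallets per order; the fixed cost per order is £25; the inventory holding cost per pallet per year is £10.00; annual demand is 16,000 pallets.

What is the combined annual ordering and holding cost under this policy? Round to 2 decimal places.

£3,000.00

Orders/yr = 16,000/200 = 80.000; ordering cost = 80.000 × £25 = £2,000.00
Average inventory = 200/2 = 100; holding cost = 100 × £10 = £1,000.00
Total = £2,000.00 + £1,000.00 = £3,000.00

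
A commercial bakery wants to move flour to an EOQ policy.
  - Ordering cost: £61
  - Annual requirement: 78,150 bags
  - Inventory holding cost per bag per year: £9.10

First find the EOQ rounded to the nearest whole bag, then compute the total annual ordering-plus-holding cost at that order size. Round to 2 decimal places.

£9,314.62

Q* = √(2·D·S / H) = √(2·78,150·61 / 9.1) = √1,047,725.3 ≈ 1,023.58 → Q = 1,024 bags
Orders/yr = 78,150/1,024 = 76.318; ordering cost = 76.318 × £61 = £4,655.42
Average inventory = 1,024/2 = 512; holding cost = 512 × £9.1 = £4,659.20
Total = £4,655.42 + £4,659.20 = £9,314.62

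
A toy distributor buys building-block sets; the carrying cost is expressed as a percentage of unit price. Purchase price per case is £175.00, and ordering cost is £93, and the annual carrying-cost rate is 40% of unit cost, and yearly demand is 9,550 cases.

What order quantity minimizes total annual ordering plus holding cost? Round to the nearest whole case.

Holding cost per case per year: H = 40% × £175 = £70.0000
Optimal lot size Q* = (2 × 9,550 × £93 / £70)^½ ≈ 159.30

159 cases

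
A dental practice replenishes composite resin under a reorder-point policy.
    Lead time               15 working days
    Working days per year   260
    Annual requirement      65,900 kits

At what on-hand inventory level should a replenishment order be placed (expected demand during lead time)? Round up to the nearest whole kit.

Daily demand d = 65,900 / 260 = 253.462 kits/day
Demand during lead time = 253.462 × 15 = 3,801.92
Reorder point = 3,801.92 → round up

3,802 kits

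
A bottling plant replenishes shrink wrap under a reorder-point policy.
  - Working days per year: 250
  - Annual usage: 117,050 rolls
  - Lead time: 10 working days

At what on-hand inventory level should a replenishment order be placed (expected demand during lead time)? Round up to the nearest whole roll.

4,682 rolls

Daily demand d = 117,050 / 250 = 468.200 rolls/day
Demand during lead time = 468.200 × 10 = 4,682.00
Reorder point = 4,682.00 → round up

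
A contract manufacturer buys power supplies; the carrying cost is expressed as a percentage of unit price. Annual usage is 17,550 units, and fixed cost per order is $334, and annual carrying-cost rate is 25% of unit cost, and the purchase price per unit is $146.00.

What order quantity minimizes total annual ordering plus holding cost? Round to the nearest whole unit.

H = i·C = 0.25 × $146 = $36.5000 per unit-year
Optimal lot size Q* = (2 × 17,550 × $334 / $36.5)^½ ≈ 566.74

567 units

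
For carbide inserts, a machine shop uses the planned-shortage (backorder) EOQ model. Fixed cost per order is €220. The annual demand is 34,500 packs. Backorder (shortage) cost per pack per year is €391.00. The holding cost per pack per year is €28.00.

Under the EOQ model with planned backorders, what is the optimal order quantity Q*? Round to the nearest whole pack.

762 packs

Q* = √(2DS/H) · √((H + b)/b)
   = √(2 × 34,500 × 220 / 28) · √((28 + 391) / 391)
   = 736.304 × 1.0352 ≈ 762.21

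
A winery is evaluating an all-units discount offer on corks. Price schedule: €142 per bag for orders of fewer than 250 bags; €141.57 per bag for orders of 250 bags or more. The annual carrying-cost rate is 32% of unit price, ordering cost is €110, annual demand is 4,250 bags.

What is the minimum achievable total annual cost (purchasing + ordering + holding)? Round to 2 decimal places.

H₁ = 32%×€142 = €45.4400;  H₂ = 32%×€141.57 = €45.3024
EOQ₁ = √(2×4,250×110/45.4400) = 143.45  (< 250, feasible at tier 1)
EOQ₂ = √(2×4,250×110/45.3024) = 143.66  (< 250 → use Q = 250 at tier-2 price)
TC(tier 1 (EOQ₁), Q≈143.4) = €610,018.16
TC(tier 2, Q≈250.0) = €609,205.30
Minimum at tier 2: €609,205.30

€609,205.30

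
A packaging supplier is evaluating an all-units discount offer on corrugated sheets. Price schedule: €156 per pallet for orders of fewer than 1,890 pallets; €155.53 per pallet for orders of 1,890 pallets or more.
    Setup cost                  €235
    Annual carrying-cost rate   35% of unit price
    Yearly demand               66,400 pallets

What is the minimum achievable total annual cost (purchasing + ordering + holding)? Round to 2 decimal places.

€10,386,889.63

H₁ = 35%×€156 = €54.6000;  H₂ = 35%×€155.53 = €54.4355
EOQ₁ = √(2×66,400×235/54.6000) = 756.03  (< 1,890, feasible at tier 1)
EOQ₂ = √(2×66,400×235/54.4355) = 757.17  (< 1,890 → use Q = 1,890 at tier-2 price)
TC(tier 1 (EOQ₁), Q≈756.0) = €10,399,679.01
TC(tier 2, Q≈1,890.0) = €10,386,889.63
Minimum at tier 2: €10,386,889.63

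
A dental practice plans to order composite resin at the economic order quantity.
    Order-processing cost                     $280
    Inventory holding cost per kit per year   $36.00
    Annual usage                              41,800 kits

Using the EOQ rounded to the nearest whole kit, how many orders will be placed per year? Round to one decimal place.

Optimal lot size Q* = (2 × 41,800 × $280 / $36)^½ ≈ 806.36 → Q = 806
N = D/Q = 41,800/806 ≈ 51.861 orders/yr

51.9 orders per year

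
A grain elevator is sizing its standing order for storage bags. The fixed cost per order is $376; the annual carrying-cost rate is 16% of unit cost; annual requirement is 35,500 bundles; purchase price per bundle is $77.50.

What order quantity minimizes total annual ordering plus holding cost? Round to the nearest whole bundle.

1,467 bundles

Holding cost per bundle per year: H = 16% × $77.5 = $12.4000
2DS/H = 2·35,500·376/12.4 = 2,152,903.23
EOQ = √2,152,903.23 ≈ 1,467.28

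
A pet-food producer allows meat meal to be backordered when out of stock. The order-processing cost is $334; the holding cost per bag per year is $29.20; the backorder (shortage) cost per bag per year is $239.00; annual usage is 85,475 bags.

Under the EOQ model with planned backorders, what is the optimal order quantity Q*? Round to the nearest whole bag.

1,481 bags

Basic EOQ = √(2·85,475·334/29.2) = 1,398.352
Backorder adjustment √((H+b)/b) = √((29.2+239)/239) = 1.0593
Q* = 1,398.352 × 1.0593 ≈ 1,481.31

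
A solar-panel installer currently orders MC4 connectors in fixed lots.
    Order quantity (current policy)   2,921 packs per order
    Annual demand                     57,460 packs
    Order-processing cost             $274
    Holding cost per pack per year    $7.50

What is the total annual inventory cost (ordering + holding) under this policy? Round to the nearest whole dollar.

$16,344

Ordering: D/Q × S = 57,460/2,921 × $274 = $5,389.95
Holding:  Q/2 × H = 2,921/2 × $7.5 = $10,953.75
Total = $5,389.95 + $10,953.75 = $16,343.70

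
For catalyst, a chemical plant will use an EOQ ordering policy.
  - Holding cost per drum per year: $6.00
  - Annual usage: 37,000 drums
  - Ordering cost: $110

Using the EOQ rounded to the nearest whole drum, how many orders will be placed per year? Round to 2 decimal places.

31.76 orders per year

EOQ = √(2DS/H) = √(2 × 37,000 × 110 / 6)
    = √(1,356,666.67) ≈ 1,164.76 → Q = 1,165
Orders per year = D/Q = 37,000 / 1,165 = 31.760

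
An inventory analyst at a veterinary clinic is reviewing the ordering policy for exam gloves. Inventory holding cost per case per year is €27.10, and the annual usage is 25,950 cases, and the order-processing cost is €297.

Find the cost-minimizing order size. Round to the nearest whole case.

EOQ = √(2DS/H) = √(2 × 25,950 × 297 / 27.1)
    = √(568,793.36) ≈ 754.18

754 cases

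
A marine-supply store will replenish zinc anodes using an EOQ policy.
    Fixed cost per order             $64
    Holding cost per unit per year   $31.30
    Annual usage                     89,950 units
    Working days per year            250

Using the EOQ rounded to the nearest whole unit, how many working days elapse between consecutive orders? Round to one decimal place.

Optimal lot size Q* = (2 × 89,950 × $64 / $31.3)^½ ≈ 606.50 → Q = 607 units
Cycle time = (working days × Q)/D = (250 × 607) / 89,950 = 1.687 days

1.7 days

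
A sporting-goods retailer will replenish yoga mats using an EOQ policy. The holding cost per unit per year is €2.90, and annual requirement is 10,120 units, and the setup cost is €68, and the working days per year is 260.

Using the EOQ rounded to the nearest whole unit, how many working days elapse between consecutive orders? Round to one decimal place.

Optimal lot size Q* = (2 × 10,120 × €68 / €2.9)^½ ≈ 688.91 → Q = 689 units
T = Q/D × 260 days = 689/10,120 × 260 = 17.702 days

17.7 days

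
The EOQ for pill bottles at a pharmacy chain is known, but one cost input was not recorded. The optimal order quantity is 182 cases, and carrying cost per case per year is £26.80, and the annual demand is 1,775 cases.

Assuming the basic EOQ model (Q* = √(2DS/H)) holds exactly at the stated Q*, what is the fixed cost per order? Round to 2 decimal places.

£250.06

From Q* = √(2DS/H) ⇒ Q*² = 2DS/H.
S = Q²H / (2D) = 182² × 26.8 / (2 × 1,775) = 250.0629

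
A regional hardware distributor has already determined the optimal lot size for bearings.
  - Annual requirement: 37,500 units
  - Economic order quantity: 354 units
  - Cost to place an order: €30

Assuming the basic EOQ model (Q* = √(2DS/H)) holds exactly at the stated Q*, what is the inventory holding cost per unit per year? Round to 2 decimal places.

Since Q* = (2DS/H)^½, squaring gives Q*²·H = 2DS.
H = 2DS / Q² = 2 × 37,500 × 30 / 354² = 17.9546

€17.95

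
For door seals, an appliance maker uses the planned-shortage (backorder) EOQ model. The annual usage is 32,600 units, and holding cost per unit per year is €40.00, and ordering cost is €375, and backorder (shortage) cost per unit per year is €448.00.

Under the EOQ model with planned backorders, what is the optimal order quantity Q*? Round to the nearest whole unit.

816 units

Q* = √(2DS/H) · √((H + b)/b)
   = √(2 × 32,600 × 375 / 40) · √((40 + 448) / 448)
   = 781.825 × 1.0437 ≈ 815.98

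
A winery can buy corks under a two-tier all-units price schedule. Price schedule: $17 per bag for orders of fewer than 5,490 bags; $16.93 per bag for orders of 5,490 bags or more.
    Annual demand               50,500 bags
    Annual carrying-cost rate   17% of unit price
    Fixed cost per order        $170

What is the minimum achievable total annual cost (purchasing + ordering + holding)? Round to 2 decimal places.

$864,429.14

H₁ = 17%×$17 = $2.8900;  H₂ = 17%×$16.93 = $2.8781
EOQ₁ = √(2×50,500×170/2.8900) = 2,437.45  (< 5,490, feasible at tier 1)
EOQ₂ = √(2×50,500×170/2.8781) = 2,442.49  (< 5,490 → use Q = 5,490 at tier-2 price)
TC(tier 1 (EOQ₁), Q≈2,437.5) = $865,544.24
TC(tier 2, Q≈5,490.0) = $864,429.14
Minimum at tier 2: $864,429.14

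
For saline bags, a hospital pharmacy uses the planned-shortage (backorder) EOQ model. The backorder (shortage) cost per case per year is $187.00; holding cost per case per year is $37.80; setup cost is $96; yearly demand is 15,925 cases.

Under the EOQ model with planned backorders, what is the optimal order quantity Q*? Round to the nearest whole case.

312 cases

Q* = √(2DS/H) · √((H + b)/b)
   = √(2 × 15,925 × 96 / 37.8) · √((37.8 + 187) / 187)
   = 284.410 × 1.0964 ≈ 311.83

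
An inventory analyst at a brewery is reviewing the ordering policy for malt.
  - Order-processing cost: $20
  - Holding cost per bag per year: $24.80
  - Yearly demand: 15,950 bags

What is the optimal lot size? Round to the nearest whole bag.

EOQ = √(2DS/H) = √(2 × 15,950 × 20 / 24.8)
    = √(25,725.81) ≈ 160.39

160 bags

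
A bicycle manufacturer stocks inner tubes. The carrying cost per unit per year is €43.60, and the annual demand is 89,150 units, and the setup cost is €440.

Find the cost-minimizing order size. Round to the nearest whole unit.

1,341 units

EOQ = √(2DS/H) = √(2 × 89,150 × 440 / 43.6)
    = √(1,799,357.80) ≈ 1,341.40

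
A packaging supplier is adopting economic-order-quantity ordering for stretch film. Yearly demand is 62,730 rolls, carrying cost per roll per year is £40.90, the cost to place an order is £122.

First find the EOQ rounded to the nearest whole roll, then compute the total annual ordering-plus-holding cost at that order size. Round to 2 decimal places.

2DS/H = 2·62,730·122/40.9 = 374,232.76
EOQ = √374,232.76 ≈ 611.75 → Q = 612 rolls
Ordering: D/Q × S = 62,730/612 × £122 = £12,505.00
Holding:  Q/2 × H = 612/2 × £40.9 = £12,515.40
Total = £12,505.00 + £12,515.40 = £25,020.40

£25,020.40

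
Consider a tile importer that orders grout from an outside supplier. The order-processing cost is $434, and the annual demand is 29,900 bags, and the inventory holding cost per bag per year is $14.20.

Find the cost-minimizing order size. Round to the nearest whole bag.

EOQ = √(2DS/H) = √(2 × 29,900 × 434 / 14.2)
    = √(1,827,690.14) ≈ 1,351.92

1,352 bags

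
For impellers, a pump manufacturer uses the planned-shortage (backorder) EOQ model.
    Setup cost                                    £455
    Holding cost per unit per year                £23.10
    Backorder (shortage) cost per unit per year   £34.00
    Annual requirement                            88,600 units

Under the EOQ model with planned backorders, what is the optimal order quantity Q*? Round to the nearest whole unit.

2,421 units

Q* = √(2DS/H) · √((H + b)/b)
   = √(2 × 88,600 × 455 / 23.1) · √((23.1 + 34) / 34)
   = 1,868.235 × 1.2959 ≈ 2,421.09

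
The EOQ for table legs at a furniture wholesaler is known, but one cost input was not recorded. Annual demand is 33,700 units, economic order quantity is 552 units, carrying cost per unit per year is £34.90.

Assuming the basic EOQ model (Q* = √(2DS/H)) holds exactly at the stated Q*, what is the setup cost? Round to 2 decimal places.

EOQ relation: Q² = 2DS/H, so rearrange for the unknown.
S = Q²H / (2D) = 552² × 34.9 / (2 × 33,700) = 157.7770

£157.78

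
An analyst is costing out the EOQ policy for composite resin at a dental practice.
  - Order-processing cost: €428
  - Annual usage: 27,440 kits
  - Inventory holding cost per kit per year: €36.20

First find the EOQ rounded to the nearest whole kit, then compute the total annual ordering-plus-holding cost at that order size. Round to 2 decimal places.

Optimal lot size Q* = (2 × 27,440 × €428 / €36.2)^½ ≈ 805.52 → Q = 806 kits
Annual ordering cost = (D/Q)·S = (27,440/806) × 428 = €14,571.12
Annual holding cost  = (Q/2)·H = (806/2) × 36.2 = €14,588.60
Total = €14,571.12 + €14,588.60 = €29,159.72

€29,159.72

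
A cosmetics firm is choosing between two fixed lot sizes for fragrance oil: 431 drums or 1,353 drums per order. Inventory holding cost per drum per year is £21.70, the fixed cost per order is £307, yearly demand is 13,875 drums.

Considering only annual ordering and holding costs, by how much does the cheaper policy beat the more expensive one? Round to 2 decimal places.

£3,268.86

TC(Q) = (D/Q)S + (Q/2)H
TC(431) = (13,875/431)×307 + (431/2)×21.7 = £14,559.47
TC(1,353) = (13,875/1,353)×307 + (1,353/2)×21.7 = £17,828.33
|ΔTC| = |£14,559.47 − £17,828.33| = £3,268.86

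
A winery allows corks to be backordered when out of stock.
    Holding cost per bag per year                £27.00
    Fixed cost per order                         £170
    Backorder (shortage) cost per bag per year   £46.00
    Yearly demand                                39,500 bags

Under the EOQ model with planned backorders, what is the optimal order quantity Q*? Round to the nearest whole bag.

Q* = √(2DS/H) · √((H + b)/b)
   = √(2 × 39,500 × 170 / 27) · √((27 + 46) / 46)
   = 705.271 × 1.2597 ≈ 888.46

888 bags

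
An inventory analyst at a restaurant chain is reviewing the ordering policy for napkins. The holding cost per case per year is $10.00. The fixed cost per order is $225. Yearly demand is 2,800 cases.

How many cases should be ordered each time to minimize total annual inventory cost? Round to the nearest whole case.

EOQ = √(2DS/H) = √(2 × 2,800 × 225 / 10)
    = √(126,000.00) ≈ 354.96

355 cases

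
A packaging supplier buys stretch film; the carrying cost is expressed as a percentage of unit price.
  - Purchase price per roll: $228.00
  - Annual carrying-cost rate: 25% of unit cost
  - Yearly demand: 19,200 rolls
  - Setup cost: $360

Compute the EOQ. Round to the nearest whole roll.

492 rolls

Carrying cost H = $228 × 25% = $57.0000/roll/yr
2DS/H = 2·19,200·360/57 = 242,526.32
EOQ = √242,526.32 ≈ 492.47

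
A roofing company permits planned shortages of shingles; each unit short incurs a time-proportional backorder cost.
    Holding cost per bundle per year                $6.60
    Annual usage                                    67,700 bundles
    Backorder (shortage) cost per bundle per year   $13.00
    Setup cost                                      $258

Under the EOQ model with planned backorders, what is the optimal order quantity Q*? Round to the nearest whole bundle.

Basic EOQ = √(2·67,700·258/6.6) = 2,300.632
Backorder adjustment √((H+b)/b) = √((6.6+13)/13) = 1.2279
Q* = 2,300.632 × 1.2279 ≈ 2,824.90

2,825 bundles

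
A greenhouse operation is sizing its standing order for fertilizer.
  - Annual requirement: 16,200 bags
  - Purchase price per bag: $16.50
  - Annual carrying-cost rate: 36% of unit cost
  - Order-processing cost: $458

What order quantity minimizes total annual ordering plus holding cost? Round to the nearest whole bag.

H = i·C = 0.36 × $16.5 = $5.9400 per bag-year
Q* = √(2·D·S / H) = √(2·16,200·458 / 5.94) = √2,498,181.8 ≈ 1,580.56

1,581 bags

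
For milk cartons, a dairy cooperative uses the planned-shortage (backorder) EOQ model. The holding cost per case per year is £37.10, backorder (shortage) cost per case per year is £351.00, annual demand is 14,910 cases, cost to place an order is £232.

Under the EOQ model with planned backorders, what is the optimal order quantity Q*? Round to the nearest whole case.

Basic EOQ = √(2·14,910·232/37.1) = 431.828
Backorder adjustment √((H+b)/b) = √((37.1+351)/351) = 1.0515
Q* = 431.828 × 1.0515 ≈ 454.08

454 cases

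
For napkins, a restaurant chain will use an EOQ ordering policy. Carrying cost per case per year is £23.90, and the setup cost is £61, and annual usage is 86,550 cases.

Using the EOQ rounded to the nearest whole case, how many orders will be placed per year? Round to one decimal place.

Optimal lot size Q* = (2 × 86,550 × £61 / £23.9)^½ ≈ 664.68 → Q = 665
N = D/Q = 86,550/665 ≈ 130.150 orders/yr

130.2 orders per year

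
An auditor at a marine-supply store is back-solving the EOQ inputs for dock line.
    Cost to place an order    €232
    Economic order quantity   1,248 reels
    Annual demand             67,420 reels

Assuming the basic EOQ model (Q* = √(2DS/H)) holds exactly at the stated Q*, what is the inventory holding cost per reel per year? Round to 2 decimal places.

EOQ relation: Q² = 2DS/H, so rearrange for the unknown.
H = 2DS / Q² = 2 × 67,420 × 232 / 1,248² = 20.0853

€20.09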